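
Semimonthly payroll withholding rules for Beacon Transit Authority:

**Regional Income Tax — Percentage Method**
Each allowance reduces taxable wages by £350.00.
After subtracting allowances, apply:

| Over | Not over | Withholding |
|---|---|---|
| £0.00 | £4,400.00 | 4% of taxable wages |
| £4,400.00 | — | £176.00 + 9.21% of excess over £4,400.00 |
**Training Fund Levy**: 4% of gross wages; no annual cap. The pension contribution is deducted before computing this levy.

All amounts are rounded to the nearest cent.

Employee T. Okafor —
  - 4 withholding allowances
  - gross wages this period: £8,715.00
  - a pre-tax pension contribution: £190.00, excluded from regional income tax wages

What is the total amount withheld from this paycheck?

£767.97

Regional Income Tax: taxable = £8,715.00 − £190.00 − 4×£350.00 = £7,125.00
  £176.00 + 9.21% × (£7,125.00 − £4,400.00) = £176.00 + 9.21% × £2,725.00 = £426.97
Training Fund Levy: 4% × £8,525.00 = £341.00
Total: £426.97 + £341.00 = £767.97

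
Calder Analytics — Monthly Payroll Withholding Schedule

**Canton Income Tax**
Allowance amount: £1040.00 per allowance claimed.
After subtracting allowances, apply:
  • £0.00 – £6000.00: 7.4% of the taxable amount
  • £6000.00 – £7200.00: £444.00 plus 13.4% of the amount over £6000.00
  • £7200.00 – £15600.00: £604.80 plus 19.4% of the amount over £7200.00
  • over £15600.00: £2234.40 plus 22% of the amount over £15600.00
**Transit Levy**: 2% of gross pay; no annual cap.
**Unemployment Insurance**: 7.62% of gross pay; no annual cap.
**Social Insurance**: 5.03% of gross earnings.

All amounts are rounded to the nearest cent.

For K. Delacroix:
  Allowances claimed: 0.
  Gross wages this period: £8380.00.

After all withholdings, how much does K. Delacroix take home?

£6318.61

Canton Income Tax: taxable = £8380.00
  £604.80 + 19.4% × (£8380.00 − £7200.00) = £604.80 + 19.4% × £1180.00 = £833.72
Transit Levy: 2% × £8380.00 = £167.60
Unemployment Insurance: 7.62% × £8380.00 = £638.56
Social Insurance: 5.03% × £8380.00 = £421.51
Total withheld: £833.72 + £167.60 + £638.56 + £421.51 = £2061.39
Net pay: £8380.00 − £2061.39 = £6318.61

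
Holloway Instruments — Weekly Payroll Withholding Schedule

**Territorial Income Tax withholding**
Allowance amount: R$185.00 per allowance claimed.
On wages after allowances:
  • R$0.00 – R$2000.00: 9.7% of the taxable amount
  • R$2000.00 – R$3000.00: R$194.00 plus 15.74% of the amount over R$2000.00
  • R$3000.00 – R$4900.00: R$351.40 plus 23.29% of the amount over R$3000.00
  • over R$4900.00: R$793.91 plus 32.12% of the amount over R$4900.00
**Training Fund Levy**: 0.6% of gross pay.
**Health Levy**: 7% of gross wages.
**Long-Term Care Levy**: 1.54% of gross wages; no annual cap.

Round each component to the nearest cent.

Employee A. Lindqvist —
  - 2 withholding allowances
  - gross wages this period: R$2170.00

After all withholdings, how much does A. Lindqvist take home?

R$1797.06

Territorial Income Tax: taxable = R$2170.00 − 2×R$185.00 = R$1800.00
  9.7% × R$1800.00 = R$174.60
Training Fund Levy: 0.6% × R$2170.00 = R$13.02
Health Levy: 7% × R$2170.00 = R$151.90
Long-Term Care Levy: 1.54% × R$2170.00 = R$33.42
Total withheld: R$174.60 + R$13.02 + R$151.90 + R$33.42 = R$372.94
Net pay: R$2170.00 − R$372.94 = R$1797.06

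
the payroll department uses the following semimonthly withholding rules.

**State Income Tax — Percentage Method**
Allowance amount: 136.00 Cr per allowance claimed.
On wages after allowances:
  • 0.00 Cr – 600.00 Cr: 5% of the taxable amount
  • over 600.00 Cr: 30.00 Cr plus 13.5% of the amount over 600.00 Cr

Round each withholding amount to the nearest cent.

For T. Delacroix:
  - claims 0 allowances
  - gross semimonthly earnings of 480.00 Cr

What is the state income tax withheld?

24.00 Cr

State Income Tax: taxable = 480.00 Cr
  5% × 480.00 Cr = 24.00 Cr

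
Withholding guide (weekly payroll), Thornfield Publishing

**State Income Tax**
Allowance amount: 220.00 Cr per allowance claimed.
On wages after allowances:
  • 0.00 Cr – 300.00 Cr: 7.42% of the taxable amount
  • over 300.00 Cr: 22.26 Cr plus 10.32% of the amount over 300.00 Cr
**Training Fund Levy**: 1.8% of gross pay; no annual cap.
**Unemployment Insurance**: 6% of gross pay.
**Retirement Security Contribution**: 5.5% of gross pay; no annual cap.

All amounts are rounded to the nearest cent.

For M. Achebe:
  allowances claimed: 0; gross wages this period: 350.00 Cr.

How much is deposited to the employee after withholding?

276.03 Cr

State Income Tax: taxable = 350.00 Cr
  22.26 Cr + 10.32% × (350.00 Cr − 300.00 Cr) = 22.26 Cr + 10.32% × 50.00 Cr = 27.42 Cr
Training Fund Levy: 1.8% × 350.00 Cr = 6.30 Cr
Unemployment Insurance: 6% × 350.00 Cr = 21.00 Cr
Retirement Security Contribution: 5.5% × 350.00 Cr = 19.25 Cr
Total withheld: 27.42 Cr + 6.30 Cr + 21.00 Cr + 19.25 Cr = 73.97 Cr
Net pay: 350.00 Cr − 73.97 Cr = 276.03 Cr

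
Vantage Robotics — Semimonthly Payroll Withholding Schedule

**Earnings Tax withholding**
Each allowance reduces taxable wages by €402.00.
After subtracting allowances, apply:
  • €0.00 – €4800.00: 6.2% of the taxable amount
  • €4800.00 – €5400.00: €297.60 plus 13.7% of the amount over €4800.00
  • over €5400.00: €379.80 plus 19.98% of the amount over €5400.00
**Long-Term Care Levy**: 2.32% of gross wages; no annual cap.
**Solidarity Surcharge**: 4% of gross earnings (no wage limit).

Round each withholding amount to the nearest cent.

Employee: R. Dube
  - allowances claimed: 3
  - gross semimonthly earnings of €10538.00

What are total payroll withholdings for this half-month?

€1831.41

Earnings Tax: taxable = €10538.00 − 3×€402.00 = €9332.00
  €379.80 + 19.98% × (€9332.00 − €5400.00) = €379.80 + 19.98% × €3932.00 = €1165.41
Long-Term Care Levy: 2.32% × €10538.00 = €244.48
Solidarity Surcharge: 4% × €10538.00 = €421.52
Total: €1165.41 + €244.48 + €421.52 = €1831.41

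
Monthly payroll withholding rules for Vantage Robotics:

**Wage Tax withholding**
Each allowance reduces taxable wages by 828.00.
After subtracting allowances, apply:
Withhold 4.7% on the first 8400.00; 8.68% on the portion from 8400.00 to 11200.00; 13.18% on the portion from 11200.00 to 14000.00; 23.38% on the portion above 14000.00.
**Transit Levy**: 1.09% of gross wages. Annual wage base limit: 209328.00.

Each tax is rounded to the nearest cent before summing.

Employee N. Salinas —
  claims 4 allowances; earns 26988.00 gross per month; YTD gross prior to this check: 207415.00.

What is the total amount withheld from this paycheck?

Wage Tax: taxable = 26988.00 − 4×828.00 = 23676.00
  1006.88 + 23.38% × (23676.00 − 14000.00) = 1006.88 + 23.38% × 9676.00 = 3269.13
Transit Levy: cap 209328.00 − YTD 207415.00 = 1913.00 subject; 1.09% × 1913.00 = 20.85
Total: 3269.13 + 20.85 = 3289.98

3289.98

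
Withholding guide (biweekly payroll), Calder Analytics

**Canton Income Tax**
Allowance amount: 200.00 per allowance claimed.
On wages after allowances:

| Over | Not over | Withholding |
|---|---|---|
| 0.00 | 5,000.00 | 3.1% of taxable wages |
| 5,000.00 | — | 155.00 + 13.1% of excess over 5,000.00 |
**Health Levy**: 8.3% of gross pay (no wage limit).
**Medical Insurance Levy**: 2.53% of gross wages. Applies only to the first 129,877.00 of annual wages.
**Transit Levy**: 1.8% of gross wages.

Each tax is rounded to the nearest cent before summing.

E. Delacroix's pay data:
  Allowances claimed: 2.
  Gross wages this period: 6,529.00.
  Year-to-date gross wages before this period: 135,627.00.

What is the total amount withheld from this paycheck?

962.33

Canton Income Tax: taxable = 6,529.00 − 2×200.00 = 6,129.00
  155.00 + 13.1% × (6,129.00 − 5,000.00) = 155.00 + 13.1% × 1,129.00 = 302.90
Health Levy: 8.3% × 6,529.00 = 541.91
Medical Insurance Levy: YTD 135,627.00 ≥ cap 129,877.00 → 0.00
Transit Levy: 1.8% × 6,529.00 = 117.52
Total: 302.90 + 541.91 + 0.00 + 117.52 = 962.33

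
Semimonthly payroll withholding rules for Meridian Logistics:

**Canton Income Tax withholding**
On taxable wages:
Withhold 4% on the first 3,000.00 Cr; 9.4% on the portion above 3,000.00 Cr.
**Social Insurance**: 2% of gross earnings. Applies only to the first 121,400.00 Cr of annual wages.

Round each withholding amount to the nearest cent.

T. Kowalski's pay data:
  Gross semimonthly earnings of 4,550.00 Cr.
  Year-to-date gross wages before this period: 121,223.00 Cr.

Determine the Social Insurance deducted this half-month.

Social Insurance: cap 121,400.00 Cr − YTD 121,223.00 Cr = 177.00 Cr subject; 2% × 177.00 Cr = 3.54 Cr

3.54 Cr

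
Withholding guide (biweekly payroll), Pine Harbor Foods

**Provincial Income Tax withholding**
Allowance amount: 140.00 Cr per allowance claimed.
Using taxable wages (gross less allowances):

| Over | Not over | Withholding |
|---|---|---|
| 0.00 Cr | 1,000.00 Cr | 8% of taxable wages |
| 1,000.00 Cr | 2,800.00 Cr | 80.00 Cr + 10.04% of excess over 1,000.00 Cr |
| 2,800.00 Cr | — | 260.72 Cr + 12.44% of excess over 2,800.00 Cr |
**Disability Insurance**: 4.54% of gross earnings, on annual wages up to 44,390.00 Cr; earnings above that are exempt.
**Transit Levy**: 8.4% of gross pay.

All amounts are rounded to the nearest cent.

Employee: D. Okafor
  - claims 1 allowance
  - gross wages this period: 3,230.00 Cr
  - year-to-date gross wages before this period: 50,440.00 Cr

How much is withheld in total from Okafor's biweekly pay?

568.12 Cr

Provincial Income Tax: taxable = 3,230.00 Cr − 1×140.00 Cr = 3,090.00 Cr
  260.72 Cr + 12.44% × (3,090.00 Cr − 2,800.00 Cr) = 260.72 Cr + 12.44% × 290.00 Cr = 296.80 Cr
Disability Insurance: YTD 50,440.00 Cr ≥ cap 44,390.00 Cr → 0.00 Cr
Transit Levy: 8.4% × 3,230.00 Cr = 271.32 Cr
Total: 296.80 Cr + 0.00 Cr + 271.32 Cr = 568.12 Cr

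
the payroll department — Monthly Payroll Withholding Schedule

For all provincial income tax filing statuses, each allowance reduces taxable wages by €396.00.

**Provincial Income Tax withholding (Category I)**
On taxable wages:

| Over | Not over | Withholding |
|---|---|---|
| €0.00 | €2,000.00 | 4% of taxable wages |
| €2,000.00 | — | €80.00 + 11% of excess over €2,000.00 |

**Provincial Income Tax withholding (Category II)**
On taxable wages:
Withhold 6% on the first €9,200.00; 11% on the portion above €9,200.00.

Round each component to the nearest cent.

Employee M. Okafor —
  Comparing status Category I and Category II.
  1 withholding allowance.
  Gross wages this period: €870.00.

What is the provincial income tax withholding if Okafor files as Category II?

€28.44

Provincial Income Tax (Category II): taxable = €870.00 − 1×€396.00 = €474.00
  6% × €474.00 = €28.44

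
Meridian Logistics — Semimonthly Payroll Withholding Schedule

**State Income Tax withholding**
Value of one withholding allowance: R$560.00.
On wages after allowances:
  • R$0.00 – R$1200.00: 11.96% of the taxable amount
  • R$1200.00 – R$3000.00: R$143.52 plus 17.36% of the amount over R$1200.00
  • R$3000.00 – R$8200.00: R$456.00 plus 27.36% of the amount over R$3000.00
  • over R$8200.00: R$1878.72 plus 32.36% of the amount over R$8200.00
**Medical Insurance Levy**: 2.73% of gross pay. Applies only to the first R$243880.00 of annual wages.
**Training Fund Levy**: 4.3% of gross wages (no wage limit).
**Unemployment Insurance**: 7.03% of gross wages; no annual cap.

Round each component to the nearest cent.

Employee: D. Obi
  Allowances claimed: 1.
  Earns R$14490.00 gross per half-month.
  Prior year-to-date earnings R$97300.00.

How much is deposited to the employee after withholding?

State Income Tax: taxable = R$14490.00 − 1×R$560.00 = R$13930.00
  R$1878.72 + 32.36% × (R$13930.00 − R$8200.00) = R$1878.72 + 32.36% × R$5730.00 = R$3732.95
Medical Insurance Levy: 2.73% × R$14490.00 = R$395.58
Training Fund Levy: 4.3% × R$14490.00 = R$623.07
Unemployment Insurance: 7.03% × R$14490.00 = R$1018.65
Total withheld: R$3732.95 + R$395.58 + R$623.07 + R$1018.65 = R$5770.25
Net pay: R$14490.00 − R$5770.25 = R$8719.75

R$8719.75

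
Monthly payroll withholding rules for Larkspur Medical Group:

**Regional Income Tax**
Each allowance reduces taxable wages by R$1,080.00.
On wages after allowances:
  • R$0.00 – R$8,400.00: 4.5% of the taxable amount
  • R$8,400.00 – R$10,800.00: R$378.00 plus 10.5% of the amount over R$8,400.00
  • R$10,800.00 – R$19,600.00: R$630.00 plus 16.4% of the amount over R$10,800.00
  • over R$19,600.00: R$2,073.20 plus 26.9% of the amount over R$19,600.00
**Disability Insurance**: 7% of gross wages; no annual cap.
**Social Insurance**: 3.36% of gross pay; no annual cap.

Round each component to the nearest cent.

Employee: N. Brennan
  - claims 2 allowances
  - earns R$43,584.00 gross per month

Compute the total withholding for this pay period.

Regional Income Tax: taxable = R$43,584.00 − 2×R$1,080.00 = R$41,424.00
  R$2,073.20 + 26.9% × (R$41,424.00 − R$19,600.00) = R$2,073.20 + 26.9% × R$21,824.00 = R$7,943.86
Disability Insurance: 7% × R$43,584.00 = R$3,050.88
Social Insurance: 3.36% × R$43,584.00 = R$1,464.42
Total: R$7,943.86 + R$3,050.88 + R$1,464.42 = R$12,459.16

R$12,459.16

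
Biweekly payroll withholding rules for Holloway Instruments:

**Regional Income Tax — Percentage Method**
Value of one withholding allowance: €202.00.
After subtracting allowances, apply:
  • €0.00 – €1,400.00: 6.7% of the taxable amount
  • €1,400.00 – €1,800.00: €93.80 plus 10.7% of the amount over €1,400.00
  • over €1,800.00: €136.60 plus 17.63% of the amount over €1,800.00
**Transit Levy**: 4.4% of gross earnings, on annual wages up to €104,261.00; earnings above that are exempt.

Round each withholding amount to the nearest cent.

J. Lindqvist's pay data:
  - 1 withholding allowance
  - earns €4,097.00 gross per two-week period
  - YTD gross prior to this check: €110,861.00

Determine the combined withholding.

€505.95

Regional Income Tax: taxable = €4,097.00 − 1×€202.00 = €3,895.00
  €136.60 + 17.63% × (€3,895.00 − €1,800.00) = €136.60 + 17.63% × €2,095.00 = €505.95
Transit Levy: YTD €110,861.00 ≥ cap €104,261.00 → €0.00
Total: €505.95 + €0.00 = €505.95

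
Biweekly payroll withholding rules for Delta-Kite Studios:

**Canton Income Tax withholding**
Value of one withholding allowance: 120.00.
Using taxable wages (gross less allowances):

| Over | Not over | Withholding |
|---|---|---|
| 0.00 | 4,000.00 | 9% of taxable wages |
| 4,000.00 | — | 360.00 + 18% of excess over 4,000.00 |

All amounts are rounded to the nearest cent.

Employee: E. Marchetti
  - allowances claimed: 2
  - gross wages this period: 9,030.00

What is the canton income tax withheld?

Canton Income Tax: taxable = 9,030.00 − 2×120.00 = 8,790.00
  360.00 + 18% × (8,790.00 − 4,000.00) = 360.00 + 18% × 4,790.00 = 1,222.20

1,222.20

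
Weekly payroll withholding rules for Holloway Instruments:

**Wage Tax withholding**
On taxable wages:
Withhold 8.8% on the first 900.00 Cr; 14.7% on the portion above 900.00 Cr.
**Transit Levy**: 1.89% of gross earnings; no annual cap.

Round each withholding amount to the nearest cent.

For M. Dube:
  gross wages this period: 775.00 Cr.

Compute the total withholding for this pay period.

82.85 Cr

Wage Tax: taxable = 775.00 Cr
  8.8% × 775.00 Cr = 68.20 Cr
Transit Levy: 1.89% × 775.00 Cr = 14.65 Cr
Total: 68.20 Cr + 14.65 Cr = 82.85 Cr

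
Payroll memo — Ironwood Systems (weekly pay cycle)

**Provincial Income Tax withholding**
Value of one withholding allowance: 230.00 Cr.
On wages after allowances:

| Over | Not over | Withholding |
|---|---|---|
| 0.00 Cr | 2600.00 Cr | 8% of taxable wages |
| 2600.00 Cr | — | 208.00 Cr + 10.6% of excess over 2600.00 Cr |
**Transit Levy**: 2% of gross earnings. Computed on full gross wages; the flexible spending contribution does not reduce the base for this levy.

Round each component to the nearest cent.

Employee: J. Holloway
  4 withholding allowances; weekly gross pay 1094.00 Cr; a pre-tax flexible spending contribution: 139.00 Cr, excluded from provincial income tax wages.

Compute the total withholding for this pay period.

24.68 Cr

Provincial Income Tax: taxable = 1094.00 Cr − 139.00 Cr − 4×230.00 Cr = 35.00 Cr
  8% × 35.00 Cr = 2.80 Cr
Transit Levy: 2% × 1094.00 Cr = 21.88 Cr
Total: 2.80 Cr + 21.88 Cr = 24.68 Cr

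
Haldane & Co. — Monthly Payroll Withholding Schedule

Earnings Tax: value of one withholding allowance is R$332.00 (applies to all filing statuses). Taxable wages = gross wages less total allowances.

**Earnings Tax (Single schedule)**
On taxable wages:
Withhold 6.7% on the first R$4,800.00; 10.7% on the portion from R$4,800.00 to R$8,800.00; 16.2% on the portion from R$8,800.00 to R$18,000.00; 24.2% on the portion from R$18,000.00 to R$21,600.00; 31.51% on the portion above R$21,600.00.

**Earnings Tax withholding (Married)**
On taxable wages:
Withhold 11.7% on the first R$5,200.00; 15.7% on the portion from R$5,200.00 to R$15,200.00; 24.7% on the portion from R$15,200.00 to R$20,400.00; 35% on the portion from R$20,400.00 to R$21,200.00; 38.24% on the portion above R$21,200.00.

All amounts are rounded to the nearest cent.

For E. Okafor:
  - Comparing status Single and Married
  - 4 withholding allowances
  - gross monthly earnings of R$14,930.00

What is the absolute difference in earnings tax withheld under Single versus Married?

Earnings Tax (Single): taxable = R$14,930.00 − 4×R$332.00 = R$13,602.00
  R$749.60 + 16.2% × (R$13,602.00 − R$8,800.00) = R$749.60 + 16.2% × R$4,802.00 = R$1,527.52
Earnings Tax (Married): taxable = R$14,930.00 − 4×R$332.00 = R$13,602.00
  R$608.40 + 15.7% × (R$13,602.00 − R$5,200.00) = R$608.40 + 15.7% × R$8,402.00 = R$1,927.51
Difference: |R$1,527.52 − R$1,927.51| = R$399.99 (higher under Married)

R$399.99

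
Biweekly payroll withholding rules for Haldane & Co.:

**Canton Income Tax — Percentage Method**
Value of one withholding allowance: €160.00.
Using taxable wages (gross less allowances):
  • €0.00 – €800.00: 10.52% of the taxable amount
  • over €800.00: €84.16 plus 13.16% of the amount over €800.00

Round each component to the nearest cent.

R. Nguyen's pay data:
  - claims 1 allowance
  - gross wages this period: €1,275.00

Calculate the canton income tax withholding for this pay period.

€125.61

Canton Income Tax: taxable = €1,275.00 − 1×€160.00 = €1,115.00
  €84.16 + 13.16% × (€1,115.00 − €800.00) = €84.16 + 13.16% × €315.00 = €125.61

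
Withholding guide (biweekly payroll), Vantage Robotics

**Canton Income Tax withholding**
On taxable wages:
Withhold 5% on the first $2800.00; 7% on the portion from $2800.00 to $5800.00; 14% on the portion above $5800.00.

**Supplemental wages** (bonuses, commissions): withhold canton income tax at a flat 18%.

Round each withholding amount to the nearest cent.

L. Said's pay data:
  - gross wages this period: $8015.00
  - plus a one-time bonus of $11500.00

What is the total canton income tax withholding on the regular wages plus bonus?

Canton Income Tax: taxable = $8015.00
  $350.00 + 14% × ($8015.00 − $5800.00) = $350.00 + 14% × $2215.00 = $660.10
Supplemental (18% flat on bonus): 18% × $11500.00 = $2070.00
Total canton income tax: $660.10 + $2070.00 = $2730.10

$2730.10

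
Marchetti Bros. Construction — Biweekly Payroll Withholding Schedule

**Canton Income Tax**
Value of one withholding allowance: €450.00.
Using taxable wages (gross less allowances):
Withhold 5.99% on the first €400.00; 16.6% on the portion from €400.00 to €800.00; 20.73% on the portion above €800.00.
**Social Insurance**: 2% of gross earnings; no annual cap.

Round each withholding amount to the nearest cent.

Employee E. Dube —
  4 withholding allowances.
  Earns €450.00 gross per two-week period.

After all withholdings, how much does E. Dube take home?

€441.00

Canton Income Tax: taxable = €450.00 − 4×€450.00 = €-1350.00
  Taxable ≤ 0 → €0.00
Social Insurance: 2% × €450.00 = €9.00
Total withheld: €0.00 + €9.00 = €9.00
Net pay: €450.00 − €9.00 = €441.00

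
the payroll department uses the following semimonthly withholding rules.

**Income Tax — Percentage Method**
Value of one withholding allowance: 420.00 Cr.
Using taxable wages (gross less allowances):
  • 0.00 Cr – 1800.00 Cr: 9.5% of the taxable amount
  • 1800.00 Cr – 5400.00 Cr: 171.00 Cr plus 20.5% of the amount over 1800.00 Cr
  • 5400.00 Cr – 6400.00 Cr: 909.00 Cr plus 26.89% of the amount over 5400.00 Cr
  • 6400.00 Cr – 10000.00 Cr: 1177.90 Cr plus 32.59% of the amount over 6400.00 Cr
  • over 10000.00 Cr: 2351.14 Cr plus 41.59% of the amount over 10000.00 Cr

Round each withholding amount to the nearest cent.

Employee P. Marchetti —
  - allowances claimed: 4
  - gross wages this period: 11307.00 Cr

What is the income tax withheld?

2229.58 Cr

Income Tax: taxable = 11307.00 Cr − 4×420.00 Cr = 9627.00 Cr
  1177.90 Cr + 32.59% × (9627.00 Cr − 6400.00 Cr) = 1177.90 Cr + 32.59% × 3227.00 Cr = 2229.58 Cr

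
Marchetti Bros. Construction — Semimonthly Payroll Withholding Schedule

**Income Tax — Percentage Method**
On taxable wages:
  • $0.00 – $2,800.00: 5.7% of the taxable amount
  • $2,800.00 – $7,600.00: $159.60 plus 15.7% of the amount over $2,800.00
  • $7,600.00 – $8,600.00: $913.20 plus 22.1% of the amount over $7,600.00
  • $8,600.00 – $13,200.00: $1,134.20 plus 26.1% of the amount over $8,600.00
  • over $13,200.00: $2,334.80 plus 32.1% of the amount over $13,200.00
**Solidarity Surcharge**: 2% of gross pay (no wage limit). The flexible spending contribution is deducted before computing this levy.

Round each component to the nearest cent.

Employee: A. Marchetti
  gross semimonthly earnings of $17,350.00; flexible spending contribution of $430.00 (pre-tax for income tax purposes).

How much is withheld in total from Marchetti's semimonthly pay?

$3,867.32

Income Tax: taxable = $17,350.00 − $430.00 = $16,920.00
  $2,334.80 + 32.1% × ($16,920.00 − $13,200.00) = $2,334.80 + 32.1% × $3,720.00 = $3,528.92
Solidarity Surcharge: 2% × $16,920.00 = $338.40
Total: $3,528.92 + $338.40 = $3,867.32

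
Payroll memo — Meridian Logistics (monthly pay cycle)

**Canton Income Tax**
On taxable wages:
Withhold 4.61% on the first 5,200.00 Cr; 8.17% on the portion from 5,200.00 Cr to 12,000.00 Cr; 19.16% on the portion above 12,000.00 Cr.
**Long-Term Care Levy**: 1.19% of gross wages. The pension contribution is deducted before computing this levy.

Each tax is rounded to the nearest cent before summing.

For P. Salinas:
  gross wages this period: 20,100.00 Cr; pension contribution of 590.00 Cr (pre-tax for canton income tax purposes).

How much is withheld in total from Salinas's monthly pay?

Canton Income Tax: taxable = 20,100.00 Cr − 590.00 Cr = 19,510.00 Cr
  795.28 Cr + 19.16% × (19,510.00 Cr − 12,000.00 Cr) = 795.28 Cr + 19.16% × 7,510.00 Cr = 2,234.20 Cr
Long-Term Care Levy: 1.19% × 19,510.00 Cr = 232.17 Cr
Total: 2,234.20 Cr + 232.17 Cr = 2,466.37 Cr

2,466.37 Cr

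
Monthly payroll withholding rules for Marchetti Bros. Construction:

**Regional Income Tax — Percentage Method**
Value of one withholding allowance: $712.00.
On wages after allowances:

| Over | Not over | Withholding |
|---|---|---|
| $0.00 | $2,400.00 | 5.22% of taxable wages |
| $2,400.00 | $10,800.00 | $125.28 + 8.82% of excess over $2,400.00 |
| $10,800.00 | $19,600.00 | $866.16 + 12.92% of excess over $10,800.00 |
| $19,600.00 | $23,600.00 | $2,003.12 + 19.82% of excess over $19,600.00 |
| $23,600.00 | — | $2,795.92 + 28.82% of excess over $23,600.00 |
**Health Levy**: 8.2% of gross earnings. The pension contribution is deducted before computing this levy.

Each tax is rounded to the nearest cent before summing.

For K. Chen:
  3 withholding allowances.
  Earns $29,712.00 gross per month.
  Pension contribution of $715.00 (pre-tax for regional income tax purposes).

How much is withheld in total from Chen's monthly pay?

$6,113.49

Regional Income Tax: taxable = $29,712.00 − $715.00 − 3×$712.00 = $26,861.00
  $2,795.92 + 28.82% × ($26,861.00 − $23,600.00) = $2,795.92 + 28.82% × $3,261.00 = $3,735.74
Health Levy: 8.2% × $28,997.00 = $2,377.75
Total: $3,735.74 + $2,377.75 = $6,113.49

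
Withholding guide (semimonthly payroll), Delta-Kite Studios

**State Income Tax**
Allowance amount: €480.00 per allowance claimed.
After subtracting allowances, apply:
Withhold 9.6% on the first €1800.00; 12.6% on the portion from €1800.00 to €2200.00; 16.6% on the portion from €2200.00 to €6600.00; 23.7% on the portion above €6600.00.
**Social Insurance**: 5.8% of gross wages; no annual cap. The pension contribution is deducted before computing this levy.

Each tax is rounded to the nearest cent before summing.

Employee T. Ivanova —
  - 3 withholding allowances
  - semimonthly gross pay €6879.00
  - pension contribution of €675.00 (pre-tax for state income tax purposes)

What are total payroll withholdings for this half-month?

State Income Tax: taxable = €6879.00 − €675.00 − 3×€480.00 = €4764.00
  €223.20 + 16.6% × (€4764.00 − €2200.00) = €223.20 + 16.6% × €2564.00 = €648.82
Social Insurance: 5.8% × €6204.00 = €359.83
Total: €648.82 + €359.83 = €1008.65

€1008.65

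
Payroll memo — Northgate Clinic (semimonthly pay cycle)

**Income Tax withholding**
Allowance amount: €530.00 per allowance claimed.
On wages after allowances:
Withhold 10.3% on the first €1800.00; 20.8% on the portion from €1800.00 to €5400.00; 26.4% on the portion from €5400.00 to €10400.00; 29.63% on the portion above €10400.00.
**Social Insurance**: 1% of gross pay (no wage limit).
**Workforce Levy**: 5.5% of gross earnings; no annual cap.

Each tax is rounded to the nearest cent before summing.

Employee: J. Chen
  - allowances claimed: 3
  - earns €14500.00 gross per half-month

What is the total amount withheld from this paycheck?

€3940.41

Income Tax: taxable = €14500.00 − 3×€530.00 = €12910.00
  €2254.20 + 29.63% × (€12910.00 − €10400.00) = €2254.20 + 29.63% × €2510.00 = €2997.91
Social Insurance: 1% × €14500.00 = €145.00
Workforce Levy: 5.5% × €14500.00 = €797.50
Total: €2997.91 + €145.00 + €797.50 = €3940.41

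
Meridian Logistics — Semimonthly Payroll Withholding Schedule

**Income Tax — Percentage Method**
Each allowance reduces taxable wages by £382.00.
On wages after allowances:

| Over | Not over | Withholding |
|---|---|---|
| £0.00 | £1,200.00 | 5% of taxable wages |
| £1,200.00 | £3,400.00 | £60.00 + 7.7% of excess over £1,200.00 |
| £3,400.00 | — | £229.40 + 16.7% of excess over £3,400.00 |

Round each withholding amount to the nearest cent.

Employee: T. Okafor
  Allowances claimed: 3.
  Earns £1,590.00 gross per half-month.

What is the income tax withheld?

Income Tax: taxable = £1,590.00 − 3×£382.00 = £444.00
  5% × £444.00 = £22.20

£22.20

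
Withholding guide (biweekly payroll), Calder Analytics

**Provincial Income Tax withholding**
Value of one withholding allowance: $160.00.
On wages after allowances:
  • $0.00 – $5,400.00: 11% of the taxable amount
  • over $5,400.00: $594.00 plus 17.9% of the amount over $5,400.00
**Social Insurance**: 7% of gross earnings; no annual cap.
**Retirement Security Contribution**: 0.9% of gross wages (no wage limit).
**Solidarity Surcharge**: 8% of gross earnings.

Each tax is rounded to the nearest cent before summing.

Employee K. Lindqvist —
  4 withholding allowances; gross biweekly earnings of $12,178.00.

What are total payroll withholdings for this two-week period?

Provincial Income Tax: taxable = $12,178.00 − 4×$160.00 = $11,538.00
  $594.00 + 17.9% × ($11,538.00 − $5,400.00) = $594.00 + 17.9% × $6,138.00 = $1,692.70
Social Insurance: 7% × $12,178.00 = $852.46
Retirement Security Contribution: 0.9% × $12,178.00 = $109.60
Solidarity Surcharge: 8% × $12,178.00 = $974.24
Total: $1,692.70 + $852.46 + $109.60 + $974.24 = $3,629.00

$3,629.00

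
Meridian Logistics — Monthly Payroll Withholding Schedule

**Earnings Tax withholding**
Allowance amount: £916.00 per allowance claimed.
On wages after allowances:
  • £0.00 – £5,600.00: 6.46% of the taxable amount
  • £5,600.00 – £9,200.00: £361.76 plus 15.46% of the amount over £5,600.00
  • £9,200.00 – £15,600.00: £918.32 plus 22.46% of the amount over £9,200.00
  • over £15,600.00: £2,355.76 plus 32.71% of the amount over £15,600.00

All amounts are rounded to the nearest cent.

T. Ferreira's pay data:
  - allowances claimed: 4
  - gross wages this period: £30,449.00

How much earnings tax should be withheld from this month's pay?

Earnings Tax: taxable = £30,449.00 − 4×£916.00 = £26,785.00
  £2,355.76 + 32.71% × (£26,785.00 − £15,600.00) = £2,355.76 + 32.71% × £11,185.00 = £6,014.37

£6,014.37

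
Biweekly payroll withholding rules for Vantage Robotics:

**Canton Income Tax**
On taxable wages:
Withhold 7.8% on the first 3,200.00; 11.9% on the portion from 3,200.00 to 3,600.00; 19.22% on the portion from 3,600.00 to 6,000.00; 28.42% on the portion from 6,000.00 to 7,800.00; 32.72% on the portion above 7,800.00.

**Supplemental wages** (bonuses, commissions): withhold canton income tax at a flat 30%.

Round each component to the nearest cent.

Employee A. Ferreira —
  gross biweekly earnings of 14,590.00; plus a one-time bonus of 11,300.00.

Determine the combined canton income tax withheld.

Canton Income Tax: taxable = 14,590.00
  1,270.04 + 32.72% × (14,590.00 − 7,800.00) = 1,270.04 + 32.72% × 6,790.00 = 3,491.73
Supplemental (30% flat on bonus): 30% × 11,300.00 = 3,390.00
Total canton income tax: 3,491.73 + 3,390.00 = 6,881.73

6,881.73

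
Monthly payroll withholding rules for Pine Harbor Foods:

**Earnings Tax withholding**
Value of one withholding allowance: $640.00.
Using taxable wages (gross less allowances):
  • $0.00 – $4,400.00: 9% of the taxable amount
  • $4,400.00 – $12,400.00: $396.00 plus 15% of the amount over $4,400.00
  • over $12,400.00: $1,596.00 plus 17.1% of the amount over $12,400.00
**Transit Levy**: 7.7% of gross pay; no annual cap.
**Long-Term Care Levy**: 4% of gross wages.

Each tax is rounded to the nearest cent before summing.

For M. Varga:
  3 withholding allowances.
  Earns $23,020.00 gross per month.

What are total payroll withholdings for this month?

Earnings Tax: taxable = $23,020.00 − 3×$640.00 = $21,100.00
  $1,596.00 + 17.1% × ($21,100.00 − $12,400.00) = $1,596.00 + 17.1% × $8,700.00 = $3,083.70
Transit Levy: 7.7% × $23,020.00 = $1,772.54
Long-Term Care Levy: 4% × $23,020.00 = $920.80
Total: $3,083.70 + $1,772.54 + $920.80 = $5,777.04

$5,777.04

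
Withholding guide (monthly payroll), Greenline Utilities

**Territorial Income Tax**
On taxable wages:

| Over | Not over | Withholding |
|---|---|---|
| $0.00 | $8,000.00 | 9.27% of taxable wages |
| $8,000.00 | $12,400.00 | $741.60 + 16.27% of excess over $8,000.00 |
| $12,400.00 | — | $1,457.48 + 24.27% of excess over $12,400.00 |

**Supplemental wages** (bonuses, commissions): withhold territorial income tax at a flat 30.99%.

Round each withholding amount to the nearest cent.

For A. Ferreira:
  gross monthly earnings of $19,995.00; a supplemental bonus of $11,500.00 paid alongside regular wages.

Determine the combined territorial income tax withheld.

$6,864.64

Territorial Income Tax: taxable = $19,995.00
  $1,457.48 + 24.27% × ($19,995.00 − $12,400.00) = $1,457.48 + 24.27% × $7,595.00 = $3,300.79
Supplemental (30.99% flat on bonus): 30.99% × $11,500.00 = $3,563.85
Total territorial income tax: $3,300.79 + $3,563.85 = $6,864.64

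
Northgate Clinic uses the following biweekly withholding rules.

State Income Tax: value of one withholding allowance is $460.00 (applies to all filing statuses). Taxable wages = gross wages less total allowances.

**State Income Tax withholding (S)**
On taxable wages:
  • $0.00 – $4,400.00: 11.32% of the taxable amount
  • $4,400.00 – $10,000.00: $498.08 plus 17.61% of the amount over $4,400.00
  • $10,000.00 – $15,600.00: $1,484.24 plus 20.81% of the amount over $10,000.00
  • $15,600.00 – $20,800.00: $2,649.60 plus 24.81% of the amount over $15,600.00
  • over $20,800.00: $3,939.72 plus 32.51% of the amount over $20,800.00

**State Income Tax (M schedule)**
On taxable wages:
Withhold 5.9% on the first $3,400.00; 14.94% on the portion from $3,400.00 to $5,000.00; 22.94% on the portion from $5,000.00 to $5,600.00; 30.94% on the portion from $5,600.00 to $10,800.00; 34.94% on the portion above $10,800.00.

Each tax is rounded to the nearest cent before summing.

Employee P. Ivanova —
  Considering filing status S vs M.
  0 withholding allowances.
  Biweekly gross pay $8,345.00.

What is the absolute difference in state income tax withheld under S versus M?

State Income Tax (S): taxable = $8,345.00
  $498.08 + 17.61% × ($8,345.00 − $4,400.00) = $498.08 + 17.61% × $3,945.00 = $1,192.79
State Income Tax (M): taxable = $8,345.00
  $577.28 + 30.94% × ($8,345.00 − $5,600.00) = $577.28 + 30.94% × $2,745.00 = $1,426.58
Difference: |$1,192.79 − $1,426.58| = $233.79 (higher under M)

$233.79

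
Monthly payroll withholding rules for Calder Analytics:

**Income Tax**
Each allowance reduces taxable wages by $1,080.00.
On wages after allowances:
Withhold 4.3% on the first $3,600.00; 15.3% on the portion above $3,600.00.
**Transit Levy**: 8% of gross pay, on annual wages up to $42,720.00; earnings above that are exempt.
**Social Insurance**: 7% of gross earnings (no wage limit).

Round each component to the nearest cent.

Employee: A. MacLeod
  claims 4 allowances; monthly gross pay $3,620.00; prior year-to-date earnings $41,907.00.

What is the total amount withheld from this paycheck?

$318.44

Income Tax: taxable = $3,620.00 − 4×$1,080.00 = $-700.00
  Taxable ≤ 0 → $0.00
Transit Levy: cap $42,720.00 − YTD $41,907.00 = $813.00 subject; 8% × $813.00 = $65.04
Social Insurance: 7% × $3,620.00 = $253.40
Total: $0.00 + $65.04 + $253.40 = $318.44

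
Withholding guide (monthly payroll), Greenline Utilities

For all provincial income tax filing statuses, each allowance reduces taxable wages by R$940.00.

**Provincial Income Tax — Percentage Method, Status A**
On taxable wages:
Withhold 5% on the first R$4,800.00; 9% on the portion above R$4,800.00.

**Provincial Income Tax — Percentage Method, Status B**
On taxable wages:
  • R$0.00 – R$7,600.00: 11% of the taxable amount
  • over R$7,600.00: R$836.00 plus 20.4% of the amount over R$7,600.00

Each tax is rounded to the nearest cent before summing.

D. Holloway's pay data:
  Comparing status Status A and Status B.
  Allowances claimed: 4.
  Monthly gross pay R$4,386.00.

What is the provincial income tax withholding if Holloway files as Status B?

R$68.86

Provincial Income Tax (Status B): taxable = R$4,386.00 − 4×R$940.00 = R$626.00
  11% × R$626.00 = R$68.86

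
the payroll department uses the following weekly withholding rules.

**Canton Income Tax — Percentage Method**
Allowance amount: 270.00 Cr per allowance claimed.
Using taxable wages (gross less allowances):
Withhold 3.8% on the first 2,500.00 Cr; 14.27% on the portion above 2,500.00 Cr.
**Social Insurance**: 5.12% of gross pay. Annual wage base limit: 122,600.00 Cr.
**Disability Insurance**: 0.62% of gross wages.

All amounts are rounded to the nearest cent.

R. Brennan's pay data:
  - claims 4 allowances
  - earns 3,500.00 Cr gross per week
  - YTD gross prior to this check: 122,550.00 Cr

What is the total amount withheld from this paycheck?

116.22 Cr

Canton Income Tax: taxable = 3,500.00 Cr − 4×270.00 Cr = 2,420.00 Cr
  3.8% × 2,420.00 Cr = 91.96 Cr
Social Insurance: cap 122,600.00 Cr − YTD 122,550.00 Cr = 50.00 Cr subject; 5.12% × 50.00 Cr = 2.56 Cr
Disability Insurance: 0.62% × 3,500.00 Cr = 21.70 Cr
Total: 91.96 Cr + 2.56 Cr + 21.70 Cr = 116.22 Cr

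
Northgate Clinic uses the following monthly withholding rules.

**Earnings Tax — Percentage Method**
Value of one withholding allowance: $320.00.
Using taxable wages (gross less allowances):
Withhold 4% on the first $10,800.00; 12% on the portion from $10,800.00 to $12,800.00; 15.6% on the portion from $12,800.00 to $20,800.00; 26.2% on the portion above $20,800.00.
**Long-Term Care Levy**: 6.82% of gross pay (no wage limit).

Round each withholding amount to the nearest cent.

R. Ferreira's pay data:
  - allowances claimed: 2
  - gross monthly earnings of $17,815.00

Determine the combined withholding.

$2,569.48

Earnings Tax: taxable = $17,815.00 − 2×$320.00 = $17,175.00
  $672.00 + 15.6% × ($17,175.00 − $12,800.00) = $672.00 + 15.6% × $4,375.00 = $1,354.50
Long-Term Care Levy: 6.82% × $17,815.00 = $1,214.98
Total: $1,354.50 + $1,214.98 = $2,569.48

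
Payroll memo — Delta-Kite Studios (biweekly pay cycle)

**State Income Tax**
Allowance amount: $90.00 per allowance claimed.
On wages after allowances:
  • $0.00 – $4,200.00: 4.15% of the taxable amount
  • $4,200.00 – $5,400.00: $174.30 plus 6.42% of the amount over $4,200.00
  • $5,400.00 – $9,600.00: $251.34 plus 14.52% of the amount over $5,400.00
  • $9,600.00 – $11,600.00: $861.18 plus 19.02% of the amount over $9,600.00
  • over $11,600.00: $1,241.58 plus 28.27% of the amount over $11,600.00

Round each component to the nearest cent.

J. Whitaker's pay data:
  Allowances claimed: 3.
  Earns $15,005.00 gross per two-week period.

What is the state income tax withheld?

State Income Tax: taxable = $15,005.00 − 3×$90.00 = $14,735.00
  $1,241.58 + 28.27% × ($14,735.00 − $11,600.00) = $1,241.58 + 28.27% × $3,135.00 = $2,127.84

$2,127.84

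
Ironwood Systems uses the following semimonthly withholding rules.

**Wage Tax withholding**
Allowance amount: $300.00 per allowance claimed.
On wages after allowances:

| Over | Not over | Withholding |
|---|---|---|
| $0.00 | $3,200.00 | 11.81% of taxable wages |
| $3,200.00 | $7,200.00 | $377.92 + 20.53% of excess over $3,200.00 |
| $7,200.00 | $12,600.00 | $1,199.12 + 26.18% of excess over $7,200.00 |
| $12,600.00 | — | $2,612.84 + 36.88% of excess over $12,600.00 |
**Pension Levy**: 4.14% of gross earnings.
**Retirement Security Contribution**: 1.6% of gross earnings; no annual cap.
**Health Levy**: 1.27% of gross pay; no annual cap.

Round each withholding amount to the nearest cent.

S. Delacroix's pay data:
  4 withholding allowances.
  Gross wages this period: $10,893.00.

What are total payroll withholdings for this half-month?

Wage Tax: taxable = $10,893.00 − 4×$300.00 = $9,693.00
  $1,199.12 + 26.18% × ($9,693.00 − $7,200.00) = $1,199.12 + 26.18% × $2,493.00 = $1,851.79
Pension Levy: 4.14% × $10,893.00 = $450.97
Retirement Security Contribution: 1.6% × $10,893.00 = $174.29
Health Levy: 1.27% × $10,893.00 = $138.34
Total: $1,851.79 + $450.97 + $174.29 + $138.34 = $2,615.39

$2,615.39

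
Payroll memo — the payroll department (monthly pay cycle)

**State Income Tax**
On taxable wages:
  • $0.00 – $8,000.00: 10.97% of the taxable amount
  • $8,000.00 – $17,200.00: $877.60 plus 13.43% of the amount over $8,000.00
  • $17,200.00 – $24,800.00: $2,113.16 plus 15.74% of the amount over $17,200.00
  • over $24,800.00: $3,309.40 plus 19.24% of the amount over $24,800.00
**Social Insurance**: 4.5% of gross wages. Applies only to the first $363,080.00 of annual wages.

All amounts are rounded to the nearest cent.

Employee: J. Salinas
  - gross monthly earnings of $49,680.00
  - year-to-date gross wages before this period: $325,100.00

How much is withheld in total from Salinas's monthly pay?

$9,805.41

State Income Tax: taxable = $49,680.00
  $3,309.40 + 19.24% × ($49,680.00 − $24,800.00) = $3,309.40 + 19.24% × $24,880.00 = $8,096.31
Social Insurance: cap $363,080.00 − YTD $325,100.00 = $37,980.00 subject; 4.5% × $37,980.00 = $1,709.10
Total: $8,096.31 + $1,709.10 = $9,805.41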